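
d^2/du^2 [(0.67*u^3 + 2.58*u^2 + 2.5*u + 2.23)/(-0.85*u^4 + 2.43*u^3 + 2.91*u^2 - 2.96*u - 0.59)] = (-0.96815*u^9 - 11.1843*u^8 + 0.355470000000054*u^7 + 40.239578*u^6 + 143.755374*u^5 - 218.876946*u^4 - 438.248814*u^3 - 80.252514*u^2 + 68.9142*u - 39.798306)/(0.614125*u^12 - 5.267025*u^11 + 8.75007*u^10 + 28.130523*u^9 - 65.360577*u^8 - 60.538167*u^7 + 124.98168*u^6 + 45.263706*u^5 - 86.075088*u^4 - 7.09545700000001*u^3 + 12.469119*u^2 + 3.091128*u + 0.205379)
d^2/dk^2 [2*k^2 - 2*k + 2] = 4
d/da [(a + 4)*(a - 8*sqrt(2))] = 2*a - 8*sqrt(2) + 4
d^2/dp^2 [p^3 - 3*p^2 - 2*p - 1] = 6*p - 6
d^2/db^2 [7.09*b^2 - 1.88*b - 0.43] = 14.1800000000000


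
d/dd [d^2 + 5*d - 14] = 2*d + 5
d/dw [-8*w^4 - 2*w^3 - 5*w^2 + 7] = 2*w*(-16*w^2 - 3*w - 5)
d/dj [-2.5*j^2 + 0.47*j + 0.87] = 0.47 - 5.0*j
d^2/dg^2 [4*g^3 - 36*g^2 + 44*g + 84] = 24*g - 72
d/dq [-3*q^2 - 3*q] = -6*q - 3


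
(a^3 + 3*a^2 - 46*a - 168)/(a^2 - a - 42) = a + 4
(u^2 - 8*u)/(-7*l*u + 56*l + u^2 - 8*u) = u/(-7*l + u)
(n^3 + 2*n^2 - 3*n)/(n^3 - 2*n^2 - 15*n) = (n - 1)/(n - 5)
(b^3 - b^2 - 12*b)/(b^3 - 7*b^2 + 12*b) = (b + 3)/(b - 3)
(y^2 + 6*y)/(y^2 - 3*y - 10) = y*(y + 6)/(y^2 - 3*y - 10)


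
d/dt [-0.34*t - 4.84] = -0.340000000000000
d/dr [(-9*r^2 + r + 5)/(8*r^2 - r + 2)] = (r^2 - 116*r + 7)/(64*r^4 - 16*r^3 + 33*r^2 - 4*r + 4)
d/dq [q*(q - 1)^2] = (q - 1)*(3*q - 1)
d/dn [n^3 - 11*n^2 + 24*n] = 3*n^2 - 22*n + 24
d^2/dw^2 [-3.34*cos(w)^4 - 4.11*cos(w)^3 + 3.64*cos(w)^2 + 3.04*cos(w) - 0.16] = 53.44*cos(w)^4 + 36.99*cos(w)^3 - 54.64*cos(w)^2 - 27.7*cos(w) + 7.28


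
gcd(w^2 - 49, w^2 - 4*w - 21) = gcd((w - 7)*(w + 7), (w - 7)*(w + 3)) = w - 7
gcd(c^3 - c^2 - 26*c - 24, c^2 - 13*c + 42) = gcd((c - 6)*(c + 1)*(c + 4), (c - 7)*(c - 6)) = c - 6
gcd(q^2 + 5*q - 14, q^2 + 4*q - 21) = q + 7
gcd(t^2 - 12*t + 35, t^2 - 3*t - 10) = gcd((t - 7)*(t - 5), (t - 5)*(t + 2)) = t - 5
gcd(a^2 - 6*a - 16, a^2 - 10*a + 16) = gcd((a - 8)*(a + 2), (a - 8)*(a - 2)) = a - 8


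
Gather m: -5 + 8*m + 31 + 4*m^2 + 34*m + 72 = 4*m^2 + 42*m + 98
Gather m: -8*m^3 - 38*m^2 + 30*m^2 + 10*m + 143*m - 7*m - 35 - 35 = -8*m^3 - 8*m^2 + 146*m - 70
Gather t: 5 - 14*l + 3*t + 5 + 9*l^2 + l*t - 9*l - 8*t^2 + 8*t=9*l^2 - 23*l - 8*t^2 + t*(l + 11) + 10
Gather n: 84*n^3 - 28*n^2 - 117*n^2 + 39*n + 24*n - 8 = 84*n^3 - 145*n^2 + 63*n - 8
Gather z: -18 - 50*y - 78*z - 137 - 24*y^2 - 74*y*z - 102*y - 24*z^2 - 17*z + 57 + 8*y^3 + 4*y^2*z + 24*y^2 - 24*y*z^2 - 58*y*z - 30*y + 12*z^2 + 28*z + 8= 8*y^3 - 182*y + z^2*(-24*y - 12) + z*(4*y^2 - 132*y - 67) - 90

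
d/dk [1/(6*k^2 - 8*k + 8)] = (2 - 3*k)/(3*k^2 - 4*k + 4)^2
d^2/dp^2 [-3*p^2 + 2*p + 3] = -6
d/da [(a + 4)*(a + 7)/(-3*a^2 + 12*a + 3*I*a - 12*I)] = ((-2*a - 11)*(a^2 - 4*a - I*a + 4*I) - (a + 4)*(a + 7)*(-2*a + 4 + I))/(3*(a^2 - 4*a - I*a + 4*I)^2)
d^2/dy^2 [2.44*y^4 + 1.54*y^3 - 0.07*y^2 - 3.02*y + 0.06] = 29.28*y^2 + 9.24*y - 0.14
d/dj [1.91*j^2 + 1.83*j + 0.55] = 3.82*j + 1.83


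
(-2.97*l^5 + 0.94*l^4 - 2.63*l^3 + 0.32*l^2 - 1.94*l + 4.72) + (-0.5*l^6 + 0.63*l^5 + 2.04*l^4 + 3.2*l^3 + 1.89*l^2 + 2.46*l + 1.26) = -0.5*l^6 - 2.34*l^5 + 2.98*l^4 + 0.57*l^3 + 2.21*l^2 + 0.52*l + 5.98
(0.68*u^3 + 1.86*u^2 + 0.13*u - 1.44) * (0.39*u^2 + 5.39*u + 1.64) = 0.2652*u^5 + 4.3906*u^4 + 11.1913*u^3 + 3.1895*u^2 - 7.5484*u - 2.3616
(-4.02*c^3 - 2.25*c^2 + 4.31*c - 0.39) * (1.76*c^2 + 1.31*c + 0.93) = -7.0752*c^5 - 9.2262*c^4 + 0.8995*c^3 + 2.8672*c^2 + 3.4974*c - 0.3627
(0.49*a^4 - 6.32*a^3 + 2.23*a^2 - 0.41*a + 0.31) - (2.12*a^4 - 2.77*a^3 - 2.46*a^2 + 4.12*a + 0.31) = -1.63*a^4 - 3.55*a^3 + 4.69*a^2 - 4.53*a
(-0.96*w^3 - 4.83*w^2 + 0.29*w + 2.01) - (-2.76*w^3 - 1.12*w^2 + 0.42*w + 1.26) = 1.8*w^3 - 3.71*w^2 - 0.13*w + 0.75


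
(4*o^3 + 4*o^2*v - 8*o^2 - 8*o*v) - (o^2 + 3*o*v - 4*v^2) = 4*o^3 + 4*o^2*v - 9*o^2 - 11*o*v + 4*v^2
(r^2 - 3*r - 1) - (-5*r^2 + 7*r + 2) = 6*r^2 - 10*r - 3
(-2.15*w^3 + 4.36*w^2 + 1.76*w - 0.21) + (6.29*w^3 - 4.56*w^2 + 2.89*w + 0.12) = 4.14*w^3 - 0.199999999999999*w^2 + 4.65*w - 0.09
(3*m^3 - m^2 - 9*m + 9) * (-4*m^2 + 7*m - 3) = -12*m^5 + 25*m^4 + 20*m^3 - 96*m^2 + 90*m - 27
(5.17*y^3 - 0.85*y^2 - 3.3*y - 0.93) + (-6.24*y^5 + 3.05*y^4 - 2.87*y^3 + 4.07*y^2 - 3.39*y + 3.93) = -6.24*y^5 + 3.05*y^4 + 2.3*y^3 + 3.22*y^2 - 6.69*y + 3.0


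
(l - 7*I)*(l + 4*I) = l^2 - 3*I*l + 28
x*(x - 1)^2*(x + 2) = x^4 - 3*x^2 + 2*x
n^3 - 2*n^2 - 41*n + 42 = (n - 7)*(n - 1)*(n + 6)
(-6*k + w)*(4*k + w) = -24*k^2 - 2*k*w + w^2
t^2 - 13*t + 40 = (t - 8)*(t - 5)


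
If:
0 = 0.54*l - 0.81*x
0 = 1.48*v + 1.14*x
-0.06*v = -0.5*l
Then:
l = 0.00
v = 0.00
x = 0.00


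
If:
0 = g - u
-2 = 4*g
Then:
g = -1/2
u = -1/2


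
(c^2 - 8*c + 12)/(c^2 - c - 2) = (c - 6)/(c + 1)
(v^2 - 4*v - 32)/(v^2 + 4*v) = (v - 8)/v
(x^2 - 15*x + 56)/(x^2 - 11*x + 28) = (x - 8)/(x - 4)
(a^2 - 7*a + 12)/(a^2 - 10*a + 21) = (a - 4)/(a - 7)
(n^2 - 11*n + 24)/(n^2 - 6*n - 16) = (n - 3)/(n + 2)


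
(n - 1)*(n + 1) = n^2 - 1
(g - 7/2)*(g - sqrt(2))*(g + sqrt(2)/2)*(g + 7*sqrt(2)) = g^4 - 7*g^3/2 + 13*sqrt(2)*g^3/2 - 91*sqrt(2)*g^2/4 - 8*g^2 - 7*sqrt(2)*g + 28*g + 49*sqrt(2)/2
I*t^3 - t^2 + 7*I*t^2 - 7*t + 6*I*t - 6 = (t + 6)*(t + I)*(I*t + I)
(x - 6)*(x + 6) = x^2 - 36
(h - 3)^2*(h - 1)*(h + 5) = h^4 - 2*h^3 - 20*h^2 + 66*h - 45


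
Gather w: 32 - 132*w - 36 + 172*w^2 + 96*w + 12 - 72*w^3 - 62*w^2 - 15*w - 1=-72*w^3 + 110*w^2 - 51*w + 7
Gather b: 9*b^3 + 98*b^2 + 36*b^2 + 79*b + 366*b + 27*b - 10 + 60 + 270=9*b^3 + 134*b^2 + 472*b + 320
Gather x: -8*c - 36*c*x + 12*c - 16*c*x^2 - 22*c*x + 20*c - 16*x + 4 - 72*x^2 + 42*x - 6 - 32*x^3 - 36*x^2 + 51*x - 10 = 24*c - 32*x^3 + x^2*(-16*c - 108) + x*(77 - 58*c) - 12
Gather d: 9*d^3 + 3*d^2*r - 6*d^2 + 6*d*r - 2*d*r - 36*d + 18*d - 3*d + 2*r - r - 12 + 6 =9*d^3 + d^2*(3*r - 6) + d*(4*r - 21) + r - 6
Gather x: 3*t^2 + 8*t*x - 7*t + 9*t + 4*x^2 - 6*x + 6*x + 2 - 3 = 3*t^2 + 8*t*x + 2*t + 4*x^2 - 1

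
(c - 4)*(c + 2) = c^2 - 2*c - 8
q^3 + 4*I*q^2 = q^2*(q + 4*I)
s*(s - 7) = s^2 - 7*s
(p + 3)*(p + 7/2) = p^2 + 13*p/2 + 21/2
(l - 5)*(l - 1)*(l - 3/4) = l^3 - 27*l^2/4 + 19*l/2 - 15/4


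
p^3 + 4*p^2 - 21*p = p*(p - 3)*(p + 7)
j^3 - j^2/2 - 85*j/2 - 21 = (j - 7)*(j + 1/2)*(j + 6)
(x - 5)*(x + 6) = x^2 + x - 30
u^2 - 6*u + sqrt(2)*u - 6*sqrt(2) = (u - 6)*(u + sqrt(2))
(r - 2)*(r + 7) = r^2 + 5*r - 14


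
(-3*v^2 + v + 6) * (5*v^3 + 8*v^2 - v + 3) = -15*v^5 - 19*v^4 + 41*v^3 + 38*v^2 - 3*v + 18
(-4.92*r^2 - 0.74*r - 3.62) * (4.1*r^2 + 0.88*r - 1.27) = -20.172*r^4 - 7.3636*r^3 - 9.2448*r^2 - 2.2458*r + 4.5974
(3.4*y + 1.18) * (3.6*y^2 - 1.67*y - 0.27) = 12.24*y^3 - 1.43*y^2 - 2.8886*y - 0.3186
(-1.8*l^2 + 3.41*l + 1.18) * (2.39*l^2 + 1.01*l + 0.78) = -4.302*l^4 + 6.3319*l^3 + 4.8603*l^2 + 3.8516*l + 0.9204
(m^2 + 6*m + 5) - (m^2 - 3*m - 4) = 9*m + 9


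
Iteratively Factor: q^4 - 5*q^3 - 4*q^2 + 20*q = (q + 2)*(q^3 - 7*q^2 + 10*q) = (q - 5)*(q + 2)*(q^2 - 2*q) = q*(q - 5)*(q + 2)*(q - 2)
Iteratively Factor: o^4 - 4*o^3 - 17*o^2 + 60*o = (o - 5)*(o^3 + o^2 - 12*o) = (o - 5)*(o - 3)*(o^2 + 4*o) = (o - 5)*(o - 3)*(o + 4)*(o)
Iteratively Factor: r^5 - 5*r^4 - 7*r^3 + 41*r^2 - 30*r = (r)*(r^4 - 5*r^3 - 7*r^2 + 41*r - 30) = r*(r + 3)*(r^3 - 8*r^2 + 17*r - 10) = r*(r - 5)*(r + 3)*(r^2 - 3*r + 2) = r*(r - 5)*(r - 2)*(r + 3)*(r - 1)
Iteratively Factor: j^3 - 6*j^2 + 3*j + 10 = (j - 5)*(j^2 - j - 2) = (j - 5)*(j - 2)*(j + 1)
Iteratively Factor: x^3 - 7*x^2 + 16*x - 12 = (x - 3)*(x^2 - 4*x + 4) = (x - 3)*(x - 2)*(x - 2)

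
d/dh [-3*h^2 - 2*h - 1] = -6*h - 2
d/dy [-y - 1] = -1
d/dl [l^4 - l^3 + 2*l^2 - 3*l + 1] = 4*l^3 - 3*l^2 + 4*l - 3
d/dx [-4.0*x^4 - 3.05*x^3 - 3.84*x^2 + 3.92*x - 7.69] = -16.0*x^3 - 9.15*x^2 - 7.68*x + 3.92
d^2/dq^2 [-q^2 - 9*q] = -2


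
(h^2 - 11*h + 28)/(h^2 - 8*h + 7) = (h - 4)/(h - 1)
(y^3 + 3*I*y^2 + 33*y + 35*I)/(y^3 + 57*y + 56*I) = (y - 5*I)/(y - 8*I)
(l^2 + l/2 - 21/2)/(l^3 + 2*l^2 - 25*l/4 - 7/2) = 2*(l - 3)/(2*l^2 - 3*l - 2)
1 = 1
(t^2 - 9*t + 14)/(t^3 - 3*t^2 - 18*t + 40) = (t - 7)/(t^2 - t - 20)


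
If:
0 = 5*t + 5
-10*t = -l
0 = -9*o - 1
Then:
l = -10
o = -1/9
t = -1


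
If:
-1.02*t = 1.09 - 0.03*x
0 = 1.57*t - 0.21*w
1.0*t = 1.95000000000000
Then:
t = 1.95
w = 14.58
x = 102.63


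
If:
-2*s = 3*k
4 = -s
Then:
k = 8/3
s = -4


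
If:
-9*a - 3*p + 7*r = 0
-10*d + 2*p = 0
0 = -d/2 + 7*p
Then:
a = 7*r/9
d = 0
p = 0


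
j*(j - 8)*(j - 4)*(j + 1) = j^4 - 11*j^3 + 20*j^2 + 32*j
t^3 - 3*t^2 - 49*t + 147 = (t - 7)*(t - 3)*(t + 7)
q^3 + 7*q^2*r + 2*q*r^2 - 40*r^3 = (q - 2*r)*(q + 4*r)*(q + 5*r)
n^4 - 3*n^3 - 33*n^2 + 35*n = n*(n - 7)*(n - 1)*(n + 5)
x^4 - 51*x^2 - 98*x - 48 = (x - 8)*(x + 1)^2*(x + 6)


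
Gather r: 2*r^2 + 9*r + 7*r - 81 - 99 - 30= 2*r^2 + 16*r - 210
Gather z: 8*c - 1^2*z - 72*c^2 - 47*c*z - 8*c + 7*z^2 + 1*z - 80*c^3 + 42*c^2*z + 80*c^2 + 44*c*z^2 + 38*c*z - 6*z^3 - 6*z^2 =-80*c^3 + 8*c^2 - 6*z^3 + z^2*(44*c + 1) + z*(42*c^2 - 9*c)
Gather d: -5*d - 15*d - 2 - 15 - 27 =-20*d - 44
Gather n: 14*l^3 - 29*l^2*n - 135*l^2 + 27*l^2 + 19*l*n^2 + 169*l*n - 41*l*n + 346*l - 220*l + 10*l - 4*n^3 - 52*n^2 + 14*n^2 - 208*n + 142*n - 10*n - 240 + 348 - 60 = 14*l^3 - 108*l^2 + 136*l - 4*n^3 + n^2*(19*l - 38) + n*(-29*l^2 + 128*l - 76) + 48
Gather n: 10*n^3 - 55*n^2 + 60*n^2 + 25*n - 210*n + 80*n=10*n^3 + 5*n^2 - 105*n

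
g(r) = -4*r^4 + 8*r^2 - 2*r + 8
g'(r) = -16*r^3 + 16*r - 2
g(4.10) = -996.02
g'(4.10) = -1039.14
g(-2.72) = -146.32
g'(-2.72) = 276.46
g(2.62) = -130.80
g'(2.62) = -247.84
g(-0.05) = 8.12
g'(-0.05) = -2.80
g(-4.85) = -2007.35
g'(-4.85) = 1745.75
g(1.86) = -15.92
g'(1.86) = -75.20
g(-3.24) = -342.34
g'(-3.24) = 490.36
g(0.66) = 9.41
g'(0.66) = 3.96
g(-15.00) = -200662.00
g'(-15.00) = 53758.00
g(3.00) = -250.00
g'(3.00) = -386.00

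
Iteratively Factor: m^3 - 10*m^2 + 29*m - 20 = (m - 1)*(m^2 - 9*m + 20) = (m - 5)*(m - 1)*(m - 4)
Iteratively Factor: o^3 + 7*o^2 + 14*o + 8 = (o + 2)*(o^2 + 5*o + 4) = (o + 1)*(o + 2)*(o + 4)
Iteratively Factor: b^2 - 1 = (b - 1)*(b + 1)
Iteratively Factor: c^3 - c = (c + 1)*(c^2 - c) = c*(c + 1)*(c - 1)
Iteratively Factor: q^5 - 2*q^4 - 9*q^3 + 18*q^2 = (q)*(q^4 - 2*q^3 - 9*q^2 + 18*q) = q*(q - 2)*(q^3 - 9*q) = q*(q - 2)*(q + 3)*(q^2 - 3*q) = q^2*(q - 2)*(q + 3)*(q - 3)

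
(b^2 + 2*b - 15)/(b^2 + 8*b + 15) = (b - 3)/(b + 3)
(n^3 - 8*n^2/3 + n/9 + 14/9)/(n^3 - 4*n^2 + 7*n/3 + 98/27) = 3*(n - 1)/(3*n - 7)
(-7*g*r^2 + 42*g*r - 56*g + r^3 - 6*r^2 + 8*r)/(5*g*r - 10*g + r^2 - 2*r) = (-7*g*r + 28*g + r^2 - 4*r)/(5*g + r)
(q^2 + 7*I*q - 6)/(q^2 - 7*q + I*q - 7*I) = (q + 6*I)/(q - 7)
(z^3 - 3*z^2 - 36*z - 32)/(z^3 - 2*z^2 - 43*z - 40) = (z + 4)/(z + 5)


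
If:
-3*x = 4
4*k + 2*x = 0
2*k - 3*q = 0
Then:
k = 2/3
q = 4/9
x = -4/3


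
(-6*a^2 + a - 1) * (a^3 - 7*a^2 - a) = -6*a^5 + 43*a^4 - 2*a^3 + 6*a^2 + a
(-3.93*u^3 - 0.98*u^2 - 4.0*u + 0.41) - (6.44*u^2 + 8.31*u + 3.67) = -3.93*u^3 - 7.42*u^2 - 12.31*u - 3.26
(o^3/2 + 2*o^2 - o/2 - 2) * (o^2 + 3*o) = o^5/2 + 7*o^4/2 + 11*o^3/2 - 7*o^2/2 - 6*o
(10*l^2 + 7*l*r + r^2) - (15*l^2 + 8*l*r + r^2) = -5*l^2 - l*r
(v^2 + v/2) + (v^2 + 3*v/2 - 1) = 2*v^2 + 2*v - 1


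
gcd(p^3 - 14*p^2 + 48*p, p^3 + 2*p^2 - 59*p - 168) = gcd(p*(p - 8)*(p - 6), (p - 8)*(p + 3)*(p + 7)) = p - 8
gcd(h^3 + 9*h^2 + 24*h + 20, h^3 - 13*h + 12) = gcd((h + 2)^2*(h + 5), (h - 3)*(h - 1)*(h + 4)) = 1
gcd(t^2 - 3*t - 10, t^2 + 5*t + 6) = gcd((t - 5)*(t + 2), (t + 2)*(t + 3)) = t + 2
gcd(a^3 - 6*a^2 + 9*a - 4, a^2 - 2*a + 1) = a^2 - 2*a + 1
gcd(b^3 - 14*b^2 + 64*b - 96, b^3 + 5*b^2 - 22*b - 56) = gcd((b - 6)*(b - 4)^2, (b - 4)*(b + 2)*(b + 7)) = b - 4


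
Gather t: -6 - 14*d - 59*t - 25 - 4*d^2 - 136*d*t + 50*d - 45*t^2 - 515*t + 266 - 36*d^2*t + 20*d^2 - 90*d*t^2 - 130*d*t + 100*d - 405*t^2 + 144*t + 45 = 16*d^2 + 136*d + t^2*(-90*d - 450) + t*(-36*d^2 - 266*d - 430) + 280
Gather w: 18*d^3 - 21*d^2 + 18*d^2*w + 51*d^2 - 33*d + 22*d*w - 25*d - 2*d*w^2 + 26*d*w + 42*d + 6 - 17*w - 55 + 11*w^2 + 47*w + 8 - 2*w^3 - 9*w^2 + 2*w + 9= 18*d^3 + 30*d^2 - 16*d - 2*w^3 + w^2*(2 - 2*d) + w*(18*d^2 + 48*d + 32) - 32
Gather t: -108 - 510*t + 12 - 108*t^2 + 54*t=-108*t^2 - 456*t - 96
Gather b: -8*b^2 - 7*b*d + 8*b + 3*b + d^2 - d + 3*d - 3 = -8*b^2 + b*(11 - 7*d) + d^2 + 2*d - 3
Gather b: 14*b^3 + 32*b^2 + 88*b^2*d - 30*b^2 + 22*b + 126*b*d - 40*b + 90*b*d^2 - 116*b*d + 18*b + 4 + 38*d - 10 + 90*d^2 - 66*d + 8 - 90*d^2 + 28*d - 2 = 14*b^3 + b^2*(88*d + 2) + b*(90*d^2 + 10*d)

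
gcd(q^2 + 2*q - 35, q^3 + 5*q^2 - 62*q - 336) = q + 7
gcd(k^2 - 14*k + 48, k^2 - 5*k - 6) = k - 6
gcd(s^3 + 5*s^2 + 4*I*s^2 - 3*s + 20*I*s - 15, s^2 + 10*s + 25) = s + 5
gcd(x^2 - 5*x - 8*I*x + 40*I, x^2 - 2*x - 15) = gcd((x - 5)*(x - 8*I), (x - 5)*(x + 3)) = x - 5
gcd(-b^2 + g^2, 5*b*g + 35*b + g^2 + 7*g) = 1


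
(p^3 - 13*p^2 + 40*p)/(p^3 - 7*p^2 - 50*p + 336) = p*(p - 5)/(p^2 + p - 42)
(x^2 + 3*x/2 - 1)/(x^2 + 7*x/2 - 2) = (x + 2)/(x + 4)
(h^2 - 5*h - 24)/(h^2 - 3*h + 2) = (h^2 - 5*h - 24)/(h^2 - 3*h + 2)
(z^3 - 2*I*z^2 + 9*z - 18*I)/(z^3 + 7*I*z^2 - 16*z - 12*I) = (z^2 - 5*I*z - 6)/(z^2 + 4*I*z - 4)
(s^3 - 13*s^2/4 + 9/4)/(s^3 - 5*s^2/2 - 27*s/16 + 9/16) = 4*(s - 1)/(4*s - 1)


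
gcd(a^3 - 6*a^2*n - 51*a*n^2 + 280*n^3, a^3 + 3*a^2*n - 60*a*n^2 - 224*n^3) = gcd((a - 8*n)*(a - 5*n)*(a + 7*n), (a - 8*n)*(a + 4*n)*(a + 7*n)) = a^2 - a*n - 56*n^2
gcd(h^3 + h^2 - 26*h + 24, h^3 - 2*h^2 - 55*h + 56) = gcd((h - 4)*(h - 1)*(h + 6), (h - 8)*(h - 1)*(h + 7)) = h - 1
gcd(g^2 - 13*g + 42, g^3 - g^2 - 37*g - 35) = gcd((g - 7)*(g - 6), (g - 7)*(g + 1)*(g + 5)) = g - 7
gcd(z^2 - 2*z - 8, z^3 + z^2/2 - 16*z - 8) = z - 4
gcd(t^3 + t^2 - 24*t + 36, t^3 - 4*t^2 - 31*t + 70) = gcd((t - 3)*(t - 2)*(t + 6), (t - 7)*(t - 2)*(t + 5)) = t - 2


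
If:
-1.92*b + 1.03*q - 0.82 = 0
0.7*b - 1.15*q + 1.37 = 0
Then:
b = 0.31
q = 1.38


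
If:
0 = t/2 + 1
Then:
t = -2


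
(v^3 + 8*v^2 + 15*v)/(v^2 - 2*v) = (v^2 + 8*v + 15)/(v - 2)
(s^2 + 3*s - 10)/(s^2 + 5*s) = (s - 2)/s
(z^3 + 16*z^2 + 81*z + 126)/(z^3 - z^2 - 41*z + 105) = (z^2 + 9*z + 18)/(z^2 - 8*z + 15)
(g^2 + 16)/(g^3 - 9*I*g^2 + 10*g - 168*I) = (g - 4*I)/(g^2 - 13*I*g - 42)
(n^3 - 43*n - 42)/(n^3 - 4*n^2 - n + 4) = (n^2 - n - 42)/(n^2 - 5*n + 4)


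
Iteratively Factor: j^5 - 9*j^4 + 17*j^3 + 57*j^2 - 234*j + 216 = (j + 3)*(j^4 - 12*j^3 + 53*j^2 - 102*j + 72) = (j - 4)*(j + 3)*(j^3 - 8*j^2 + 21*j - 18) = (j - 4)*(j - 3)*(j + 3)*(j^2 - 5*j + 6) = (j - 4)*(j - 3)*(j - 2)*(j + 3)*(j - 3)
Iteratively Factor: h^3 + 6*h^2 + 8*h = (h + 4)*(h^2 + 2*h) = (h + 2)*(h + 4)*(h)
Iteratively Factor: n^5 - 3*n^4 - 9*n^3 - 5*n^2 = (n)*(n^4 - 3*n^3 - 9*n^2 - 5*n) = n*(n + 1)*(n^3 - 4*n^2 - 5*n) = n*(n + 1)^2*(n^2 - 5*n) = n*(n - 5)*(n + 1)^2*(n)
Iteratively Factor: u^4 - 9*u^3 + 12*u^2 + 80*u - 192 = (u - 4)*(u^3 - 5*u^2 - 8*u + 48) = (u - 4)^2*(u^2 - u - 12) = (u - 4)^2*(u + 3)*(u - 4)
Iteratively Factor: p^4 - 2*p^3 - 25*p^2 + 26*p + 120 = (p - 5)*(p^3 + 3*p^2 - 10*p - 24) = (p - 5)*(p - 3)*(p^2 + 6*p + 8) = (p - 5)*(p - 3)*(p + 4)*(p + 2)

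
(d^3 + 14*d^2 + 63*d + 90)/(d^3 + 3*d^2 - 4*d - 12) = (d^2 + 11*d + 30)/(d^2 - 4)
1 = 1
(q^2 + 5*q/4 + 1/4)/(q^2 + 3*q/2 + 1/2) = (4*q + 1)/(2*(2*q + 1))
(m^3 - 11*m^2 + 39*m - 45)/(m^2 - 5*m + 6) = (m^2 - 8*m + 15)/(m - 2)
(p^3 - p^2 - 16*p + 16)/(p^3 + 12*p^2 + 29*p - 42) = (p^2 - 16)/(p^2 + 13*p + 42)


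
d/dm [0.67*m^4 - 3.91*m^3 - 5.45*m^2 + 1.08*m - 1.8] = 2.68*m^3 - 11.73*m^2 - 10.9*m + 1.08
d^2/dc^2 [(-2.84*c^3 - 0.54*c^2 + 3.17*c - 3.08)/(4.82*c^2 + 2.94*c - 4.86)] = (1.70530256582424e-13*c^4 - 19.552904*c^3 - 261.758064*c^2 - 218.807064*c - 132.46452)/(111.980168*c^6 + 204.909768*c^5 - 213.741936*c^4 - 387.808344*c^3 + 215.515728*c^2 + 208.324872*c - 114.791256)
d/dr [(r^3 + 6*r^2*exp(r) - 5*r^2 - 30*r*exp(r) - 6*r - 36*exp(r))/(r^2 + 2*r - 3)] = (6*r^4*exp(r) + r^4 - 18*r^3*exp(r) + 4*r^3 - 72*r^2*exp(r) - 13*r^2 + 54*r*exp(r) + 30*r + 270*exp(r) + 18)/(r^4 + 4*r^3 - 2*r^2 - 12*r + 9)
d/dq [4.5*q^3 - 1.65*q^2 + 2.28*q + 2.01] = 13.5*q^2 - 3.3*q + 2.28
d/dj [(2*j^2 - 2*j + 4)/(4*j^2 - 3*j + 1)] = 2*(j^2 - 14*j + 5)/(16*j^4 - 24*j^3 + 17*j^2 - 6*j + 1)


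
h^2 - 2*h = h*(h - 2)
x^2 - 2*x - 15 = (x - 5)*(x + 3)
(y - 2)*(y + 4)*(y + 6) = y^3 + 8*y^2 + 4*y - 48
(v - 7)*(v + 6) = v^2 - v - 42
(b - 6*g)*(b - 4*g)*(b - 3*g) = b^3 - 13*b^2*g + 54*b*g^2 - 72*g^3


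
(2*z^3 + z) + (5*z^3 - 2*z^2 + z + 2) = 7*z^3 - 2*z^2 + 2*z + 2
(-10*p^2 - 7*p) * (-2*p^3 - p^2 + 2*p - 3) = 20*p^5 + 24*p^4 - 13*p^3 + 16*p^2 + 21*p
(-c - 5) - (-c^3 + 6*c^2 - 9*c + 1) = c^3 - 6*c^2 + 8*c - 6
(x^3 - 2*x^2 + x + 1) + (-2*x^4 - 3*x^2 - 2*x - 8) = -2*x^4 + x^3 - 5*x^2 - x - 7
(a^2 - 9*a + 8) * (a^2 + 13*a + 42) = a^4 + 4*a^3 - 67*a^2 - 274*a + 336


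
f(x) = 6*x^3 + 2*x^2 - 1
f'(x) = 18*x^2 + 4*x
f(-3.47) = -227.61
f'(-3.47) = 202.86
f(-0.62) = -1.66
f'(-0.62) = 4.44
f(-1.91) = -35.51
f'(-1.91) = 58.03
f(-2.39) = -71.49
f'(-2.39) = 93.26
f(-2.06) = -44.96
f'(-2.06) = 68.14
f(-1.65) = -22.51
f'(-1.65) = 42.40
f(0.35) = -0.50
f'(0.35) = 3.60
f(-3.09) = -158.93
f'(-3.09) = 159.51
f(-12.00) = -10081.00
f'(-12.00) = 2544.00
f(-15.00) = -19801.00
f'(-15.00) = 3990.00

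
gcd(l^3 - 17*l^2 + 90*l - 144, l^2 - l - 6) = l - 3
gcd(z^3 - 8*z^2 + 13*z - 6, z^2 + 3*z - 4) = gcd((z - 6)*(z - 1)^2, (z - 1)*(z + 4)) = z - 1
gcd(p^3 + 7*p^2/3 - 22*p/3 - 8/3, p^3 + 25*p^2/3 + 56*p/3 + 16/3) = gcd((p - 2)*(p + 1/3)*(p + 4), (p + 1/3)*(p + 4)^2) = p^2 + 13*p/3 + 4/3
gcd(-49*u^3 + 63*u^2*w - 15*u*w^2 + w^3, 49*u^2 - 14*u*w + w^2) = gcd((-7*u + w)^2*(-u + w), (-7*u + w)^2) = 49*u^2 - 14*u*w + w^2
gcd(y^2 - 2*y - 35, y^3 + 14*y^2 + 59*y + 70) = y + 5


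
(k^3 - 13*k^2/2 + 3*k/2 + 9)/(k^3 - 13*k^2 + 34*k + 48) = (k - 3/2)/(k - 8)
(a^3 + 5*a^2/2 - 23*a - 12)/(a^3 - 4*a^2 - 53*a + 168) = (a^3 + 5*a^2/2 - 23*a - 12)/(a^3 - 4*a^2 - 53*a + 168)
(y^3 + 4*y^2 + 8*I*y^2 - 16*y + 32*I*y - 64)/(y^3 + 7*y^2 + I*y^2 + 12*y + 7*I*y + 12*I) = (y^2 + 8*I*y - 16)/(y^2 + y*(3 + I) + 3*I)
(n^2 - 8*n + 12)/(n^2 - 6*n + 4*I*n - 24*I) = (n - 2)/(n + 4*I)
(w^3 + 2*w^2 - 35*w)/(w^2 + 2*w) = (w^2 + 2*w - 35)/(w + 2)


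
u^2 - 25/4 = (u - 5/2)*(u + 5/2)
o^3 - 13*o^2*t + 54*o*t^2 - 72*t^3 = (o - 6*t)*(o - 4*t)*(o - 3*t)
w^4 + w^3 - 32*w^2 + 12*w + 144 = (w - 4)*(w - 3)*(w + 2)*(w + 6)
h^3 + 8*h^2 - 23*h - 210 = (h - 5)*(h + 6)*(h + 7)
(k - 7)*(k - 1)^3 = k^4 - 10*k^3 + 24*k^2 - 22*k + 7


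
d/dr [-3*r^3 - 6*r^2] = 3*r*(-3*r - 4)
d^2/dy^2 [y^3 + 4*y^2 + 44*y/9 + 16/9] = 6*y + 8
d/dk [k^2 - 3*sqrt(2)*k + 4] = 2*k - 3*sqrt(2)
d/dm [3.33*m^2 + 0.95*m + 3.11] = 6.66*m + 0.95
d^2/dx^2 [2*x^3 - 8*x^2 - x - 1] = 12*x - 16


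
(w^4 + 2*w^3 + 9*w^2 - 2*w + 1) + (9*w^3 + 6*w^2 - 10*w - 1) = w^4 + 11*w^3 + 15*w^2 - 12*w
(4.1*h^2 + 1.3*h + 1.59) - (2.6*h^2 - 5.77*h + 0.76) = 1.5*h^2 + 7.07*h + 0.83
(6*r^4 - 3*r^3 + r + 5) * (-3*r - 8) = -18*r^5 - 39*r^4 + 24*r^3 - 3*r^2 - 23*r - 40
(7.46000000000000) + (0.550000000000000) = 8.01000000000000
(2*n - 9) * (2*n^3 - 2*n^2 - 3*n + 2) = 4*n^4 - 22*n^3 + 12*n^2 + 31*n - 18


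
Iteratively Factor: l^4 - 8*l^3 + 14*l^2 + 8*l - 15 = (l - 1)*(l^3 - 7*l^2 + 7*l + 15) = (l - 5)*(l - 1)*(l^2 - 2*l - 3) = (l - 5)*(l - 3)*(l - 1)*(l + 1)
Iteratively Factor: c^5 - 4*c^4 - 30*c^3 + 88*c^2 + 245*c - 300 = (c + 4)*(c^4 - 8*c^3 + 2*c^2 + 80*c - 75) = (c - 5)*(c + 4)*(c^3 - 3*c^2 - 13*c + 15) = (c - 5)^2*(c + 4)*(c^2 + 2*c - 3) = (c - 5)^2*(c + 3)*(c + 4)*(c - 1)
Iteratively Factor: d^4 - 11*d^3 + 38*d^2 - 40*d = (d - 2)*(d^3 - 9*d^2 + 20*d) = (d - 5)*(d - 2)*(d^2 - 4*d) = (d - 5)*(d - 4)*(d - 2)*(d)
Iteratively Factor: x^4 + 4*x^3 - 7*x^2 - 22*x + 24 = (x + 4)*(x^3 - 7*x + 6) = (x - 2)*(x + 4)*(x^2 + 2*x - 3) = (x - 2)*(x - 1)*(x + 4)*(x + 3)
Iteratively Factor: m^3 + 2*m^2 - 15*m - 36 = (m - 4)*(m^2 + 6*m + 9) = (m - 4)*(m + 3)*(m + 3)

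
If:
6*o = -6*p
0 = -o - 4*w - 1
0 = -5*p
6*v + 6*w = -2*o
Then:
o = 0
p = 0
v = 1/4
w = -1/4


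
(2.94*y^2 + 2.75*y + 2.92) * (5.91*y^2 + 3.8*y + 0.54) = 17.3754*y^4 + 27.4245*y^3 + 29.2948*y^2 + 12.581*y + 1.5768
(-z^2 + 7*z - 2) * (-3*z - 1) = 3*z^3 - 20*z^2 - z + 2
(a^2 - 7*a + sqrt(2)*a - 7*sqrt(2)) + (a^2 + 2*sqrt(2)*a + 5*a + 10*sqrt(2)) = 2*a^2 - 2*a + 3*sqrt(2)*a + 3*sqrt(2)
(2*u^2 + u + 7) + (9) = 2*u^2 + u + 16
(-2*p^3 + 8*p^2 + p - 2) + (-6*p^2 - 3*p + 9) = -2*p^3 + 2*p^2 - 2*p + 7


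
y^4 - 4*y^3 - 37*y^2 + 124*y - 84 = (y - 7)*(y - 2)*(y - 1)*(y + 6)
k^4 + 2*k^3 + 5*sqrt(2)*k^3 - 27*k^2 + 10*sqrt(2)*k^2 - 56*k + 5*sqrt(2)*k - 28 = (k + 1)^2*(k - 2*sqrt(2))*(k + 7*sqrt(2))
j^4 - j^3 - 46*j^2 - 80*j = j*(j - 8)*(j + 2)*(j + 5)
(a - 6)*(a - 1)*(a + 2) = a^3 - 5*a^2 - 8*a + 12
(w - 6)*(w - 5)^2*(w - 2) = w^4 - 18*w^3 + 117*w^2 - 320*w + 300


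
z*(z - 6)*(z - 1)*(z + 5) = z^4 - 2*z^3 - 29*z^2 + 30*z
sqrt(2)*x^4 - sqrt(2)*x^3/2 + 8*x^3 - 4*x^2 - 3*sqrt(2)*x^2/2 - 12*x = x*(x - 3/2)*(x + 4*sqrt(2))*(sqrt(2)*x + sqrt(2))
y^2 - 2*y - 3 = (y - 3)*(y + 1)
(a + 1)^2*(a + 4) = a^3 + 6*a^2 + 9*a + 4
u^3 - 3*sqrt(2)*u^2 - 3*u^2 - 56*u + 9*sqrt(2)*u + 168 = (u - 3)*(u - 7*sqrt(2))*(u + 4*sqrt(2))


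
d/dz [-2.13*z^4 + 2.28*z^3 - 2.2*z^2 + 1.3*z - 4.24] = -8.52*z^3 + 6.84*z^2 - 4.4*z + 1.3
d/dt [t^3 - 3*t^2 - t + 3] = 3*t^2 - 6*t - 1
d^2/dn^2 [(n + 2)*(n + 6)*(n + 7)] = 6*n + 30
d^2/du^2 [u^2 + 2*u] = 2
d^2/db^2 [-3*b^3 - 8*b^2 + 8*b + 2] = -18*b - 16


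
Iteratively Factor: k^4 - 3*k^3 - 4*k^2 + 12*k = (k + 2)*(k^3 - 5*k^2 + 6*k) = k*(k + 2)*(k^2 - 5*k + 6) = k*(k - 3)*(k + 2)*(k - 2)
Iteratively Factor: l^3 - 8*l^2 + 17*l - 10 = (l - 1)*(l^2 - 7*l + 10) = (l - 2)*(l - 1)*(l - 5)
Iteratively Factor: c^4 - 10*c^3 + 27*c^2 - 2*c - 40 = (c + 1)*(c^3 - 11*c^2 + 38*c - 40) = (c - 4)*(c + 1)*(c^2 - 7*c + 10) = (c - 5)*(c - 4)*(c + 1)*(c - 2)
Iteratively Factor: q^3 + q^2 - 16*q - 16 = (q - 4)*(q^2 + 5*q + 4) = (q - 4)*(q + 1)*(q + 4)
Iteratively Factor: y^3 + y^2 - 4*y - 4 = (y + 1)*(y^2 - 4) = (y - 2)*(y + 1)*(y + 2)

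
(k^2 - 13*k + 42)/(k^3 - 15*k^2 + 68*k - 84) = 1/(k - 2)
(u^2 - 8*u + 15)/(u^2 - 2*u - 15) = (u - 3)/(u + 3)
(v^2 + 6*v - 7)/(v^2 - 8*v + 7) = (v + 7)/(v - 7)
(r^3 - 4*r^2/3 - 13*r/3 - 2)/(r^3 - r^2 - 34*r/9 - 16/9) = 3*(r - 3)/(3*r - 8)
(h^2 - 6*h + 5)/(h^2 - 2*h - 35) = (-h^2 + 6*h - 5)/(-h^2 + 2*h + 35)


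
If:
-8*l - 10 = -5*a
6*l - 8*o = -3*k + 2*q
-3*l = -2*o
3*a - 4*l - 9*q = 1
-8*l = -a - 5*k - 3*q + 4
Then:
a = 398/281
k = -107/281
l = -205/562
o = -615/1124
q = 147/281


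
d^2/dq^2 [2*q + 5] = 0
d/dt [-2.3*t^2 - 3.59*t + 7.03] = -4.6*t - 3.59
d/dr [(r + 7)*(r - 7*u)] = 2*r - 7*u + 7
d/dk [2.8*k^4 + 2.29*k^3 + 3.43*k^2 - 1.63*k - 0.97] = 11.2*k^3 + 6.87*k^2 + 6.86*k - 1.63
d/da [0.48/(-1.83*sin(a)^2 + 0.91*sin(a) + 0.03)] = (1.7568*sin(a) - 0.4368)*cos(a)/(-1.83*sin(a)^2 + 0.91*sin(a) + 0.03)^2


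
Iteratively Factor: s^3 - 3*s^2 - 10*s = (s - 5)*(s^2 + 2*s) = (s - 5)*(s + 2)*(s)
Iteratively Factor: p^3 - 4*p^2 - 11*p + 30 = (p + 3)*(p^2 - 7*p + 10) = (p - 5)*(p + 3)*(p - 2)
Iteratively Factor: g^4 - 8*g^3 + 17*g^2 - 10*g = (g - 2)*(g^3 - 6*g^2 + 5*g) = (g - 2)*(g - 1)*(g^2 - 5*g) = (g - 5)*(g - 2)*(g - 1)*(g)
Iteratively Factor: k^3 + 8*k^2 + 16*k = (k + 4)*(k^2 + 4*k) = k*(k + 4)*(k + 4)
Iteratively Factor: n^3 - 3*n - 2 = (n + 1)*(n^2 - n - 2) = (n - 2)*(n + 1)*(n + 1)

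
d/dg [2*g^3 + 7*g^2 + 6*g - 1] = 6*g^2 + 14*g + 6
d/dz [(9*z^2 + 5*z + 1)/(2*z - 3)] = (18*z^2 - 54*z - 17)/(4*z^2 - 12*z + 9)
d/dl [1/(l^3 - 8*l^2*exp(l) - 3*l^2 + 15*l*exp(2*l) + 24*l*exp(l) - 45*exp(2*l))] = (8*l^2*exp(l) - 3*l^2 - 30*l*exp(2*l) - 8*l*exp(l) + 6*l + 75*exp(2*l) - 24*exp(l))/(l^3 - 8*l^2*exp(l) - 3*l^2 + 15*l*exp(2*l) + 24*l*exp(l) - 45*exp(2*l))^2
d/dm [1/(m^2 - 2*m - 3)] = 2*(1 - m)/(-m^2 + 2*m + 3)^2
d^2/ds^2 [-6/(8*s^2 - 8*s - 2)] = 24*(-4*s^2 + 4*s + 4*(2*s - 1)^2 + 1)/(-4*s^2 + 4*s + 1)^3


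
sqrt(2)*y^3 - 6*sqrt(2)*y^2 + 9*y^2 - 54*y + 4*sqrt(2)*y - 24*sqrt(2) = (y - 6)*(y + 4*sqrt(2))*(sqrt(2)*y + 1)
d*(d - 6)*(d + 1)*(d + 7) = d^4 + 2*d^3 - 41*d^2 - 42*d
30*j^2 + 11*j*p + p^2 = (5*j + p)*(6*j + p)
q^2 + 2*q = q*(q + 2)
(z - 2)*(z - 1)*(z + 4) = z^3 + z^2 - 10*z + 8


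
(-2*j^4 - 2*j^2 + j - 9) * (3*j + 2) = -6*j^5 - 4*j^4 - 6*j^3 - j^2 - 25*j - 18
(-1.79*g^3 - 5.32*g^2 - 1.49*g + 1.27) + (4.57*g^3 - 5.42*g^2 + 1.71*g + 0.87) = 2.78*g^3 - 10.74*g^2 + 0.22*g + 2.14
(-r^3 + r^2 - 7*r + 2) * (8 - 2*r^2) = 2*r^5 - 2*r^4 + 6*r^3 + 4*r^2 - 56*r + 16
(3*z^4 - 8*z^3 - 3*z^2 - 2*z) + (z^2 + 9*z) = 3*z^4 - 8*z^3 - 2*z^2 + 7*z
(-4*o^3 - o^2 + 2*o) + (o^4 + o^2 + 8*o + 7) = o^4 - 4*o^3 + 10*o + 7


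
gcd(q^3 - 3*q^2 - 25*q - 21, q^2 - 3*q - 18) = q + 3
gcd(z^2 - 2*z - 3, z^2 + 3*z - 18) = z - 3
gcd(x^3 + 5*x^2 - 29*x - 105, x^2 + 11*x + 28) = x + 7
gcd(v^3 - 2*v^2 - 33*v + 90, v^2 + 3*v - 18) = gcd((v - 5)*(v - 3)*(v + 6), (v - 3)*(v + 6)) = v^2 + 3*v - 18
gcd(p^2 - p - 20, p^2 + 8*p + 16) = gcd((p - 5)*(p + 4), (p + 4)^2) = p + 4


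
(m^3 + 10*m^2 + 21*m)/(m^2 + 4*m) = (m^2 + 10*m + 21)/(m + 4)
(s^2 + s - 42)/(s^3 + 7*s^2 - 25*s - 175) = (s - 6)/(s^2 - 25)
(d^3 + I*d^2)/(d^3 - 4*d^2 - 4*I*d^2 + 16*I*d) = d*(d + I)/(d^2 - 4*d - 4*I*d + 16*I)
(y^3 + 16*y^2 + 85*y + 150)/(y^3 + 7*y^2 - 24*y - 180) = (y^2 + 10*y + 25)/(y^2 + y - 30)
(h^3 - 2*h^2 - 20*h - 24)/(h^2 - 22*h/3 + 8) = 3*(h^2 + 4*h + 4)/(3*h - 4)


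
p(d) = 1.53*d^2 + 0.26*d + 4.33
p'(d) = 3.06*d + 0.26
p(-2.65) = 14.39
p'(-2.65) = -7.85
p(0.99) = 6.09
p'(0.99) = 3.29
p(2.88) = 17.77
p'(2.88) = 9.07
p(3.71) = 26.35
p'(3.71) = 11.61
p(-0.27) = 4.37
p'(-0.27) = -0.57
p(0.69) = 5.24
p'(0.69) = 2.37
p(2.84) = 17.41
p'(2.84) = 8.95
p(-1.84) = 9.03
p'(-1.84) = -5.37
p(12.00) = 227.77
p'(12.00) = 36.98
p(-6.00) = 57.85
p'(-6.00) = -18.10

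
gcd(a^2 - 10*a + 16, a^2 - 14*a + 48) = a - 8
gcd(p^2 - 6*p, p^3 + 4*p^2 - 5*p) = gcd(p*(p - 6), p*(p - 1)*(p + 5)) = p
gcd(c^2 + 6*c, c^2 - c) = c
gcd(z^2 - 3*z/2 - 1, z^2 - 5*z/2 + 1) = z - 2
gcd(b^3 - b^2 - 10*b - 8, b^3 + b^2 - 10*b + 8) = 1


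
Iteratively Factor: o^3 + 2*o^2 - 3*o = (o - 1)*(o^2 + 3*o) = o*(o - 1)*(o + 3)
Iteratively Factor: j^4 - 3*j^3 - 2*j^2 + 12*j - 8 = (j - 1)*(j^3 - 2*j^2 - 4*j + 8) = (j - 2)*(j - 1)*(j^2 - 4) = (j - 2)^2*(j - 1)*(j + 2)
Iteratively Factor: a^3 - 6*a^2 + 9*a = (a)*(a^2 - 6*a + 9) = a*(a - 3)*(a - 3)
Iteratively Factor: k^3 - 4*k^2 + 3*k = (k - 1)*(k^2 - 3*k) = k*(k - 1)*(k - 3)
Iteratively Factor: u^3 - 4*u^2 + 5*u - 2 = (u - 2)*(u^2 - 2*u + 1) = (u - 2)*(u - 1)*(u - 1)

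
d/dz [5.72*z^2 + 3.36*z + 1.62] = 11.44*z + 3.36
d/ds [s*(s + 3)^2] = 3*(s + 1)*(s + 3)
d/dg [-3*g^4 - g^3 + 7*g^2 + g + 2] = -12*g^3 - 3*g^2 + 14*g + 1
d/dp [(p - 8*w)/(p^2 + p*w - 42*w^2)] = (p^2 + p*w - 42*w^2 - (p - 8*w)*(2*p + w))/(p^2 + p*w - 42*w^2)^2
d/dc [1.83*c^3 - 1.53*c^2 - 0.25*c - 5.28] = 5.49*c^2 - 3.06*c - 0.25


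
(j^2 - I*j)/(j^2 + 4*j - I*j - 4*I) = j/(j + 4)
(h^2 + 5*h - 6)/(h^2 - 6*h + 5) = (h + 6)/(h - 5)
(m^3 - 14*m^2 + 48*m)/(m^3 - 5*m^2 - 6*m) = (m - 8)/(m + 1)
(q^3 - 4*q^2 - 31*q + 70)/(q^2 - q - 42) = (q^2 + 3*q - 10)/(q + 6)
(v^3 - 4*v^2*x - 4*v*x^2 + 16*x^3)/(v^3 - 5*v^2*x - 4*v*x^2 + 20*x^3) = (-v + 4*x)/(-v + 5*x)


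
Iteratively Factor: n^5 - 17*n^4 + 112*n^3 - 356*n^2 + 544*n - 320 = (n - 2)*(n^4 - 15*n^3 + 82*n^2 - 192*n + 160) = (n - 5)*(n - 2)*(n^3 - 10*n^2 + 32*n - 32) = (n - 5)*(n - 4)*(n - 2)*(n^2 - 6*n + 8) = (n - 5)*(n - 4)*(n - 2)^2*(n - 4)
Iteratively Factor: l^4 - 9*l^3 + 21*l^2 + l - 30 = (l - 5)*(l^3 - 4*l^2 + l + 6) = (l - 5)*(l - 3)*(l^2 - l - 2) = (l - 5)*(l - 3)*(l - 2)*(l + 1)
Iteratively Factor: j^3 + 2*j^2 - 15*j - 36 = (j + 3)*(j^2 - j - 12) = (j + 3)^2*(j - 4)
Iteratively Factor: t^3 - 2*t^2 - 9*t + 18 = (t - 3)*(t^2 + t - 6) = (t - 3)*(t + 3)*(t - 2)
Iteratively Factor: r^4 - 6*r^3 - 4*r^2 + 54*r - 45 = (r - 1)*(r^3 - 5*r^2 - 9*r + 45) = (r - 5)*(r - 1)*(r^2 - 9) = (r - 5)*(r - 3)*(r - 1)*(r + 3)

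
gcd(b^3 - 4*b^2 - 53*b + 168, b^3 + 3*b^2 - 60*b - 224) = b^2 - b - 56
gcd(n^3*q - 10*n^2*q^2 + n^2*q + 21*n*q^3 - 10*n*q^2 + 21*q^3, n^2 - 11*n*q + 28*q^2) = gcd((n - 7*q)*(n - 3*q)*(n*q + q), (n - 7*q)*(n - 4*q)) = -n + 7*q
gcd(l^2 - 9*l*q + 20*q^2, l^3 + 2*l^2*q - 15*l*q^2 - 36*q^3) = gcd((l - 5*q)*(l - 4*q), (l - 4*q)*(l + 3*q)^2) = -l + 4*q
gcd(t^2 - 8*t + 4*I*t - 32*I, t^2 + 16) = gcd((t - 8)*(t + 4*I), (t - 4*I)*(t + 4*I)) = t + 4*I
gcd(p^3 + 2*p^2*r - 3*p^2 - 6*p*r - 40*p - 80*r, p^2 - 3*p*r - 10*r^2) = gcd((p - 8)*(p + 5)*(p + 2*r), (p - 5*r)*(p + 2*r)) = p + 2*r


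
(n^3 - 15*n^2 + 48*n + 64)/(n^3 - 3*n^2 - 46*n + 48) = (n^2 - 7*n - 8)/(n^2 + 5*n - 6)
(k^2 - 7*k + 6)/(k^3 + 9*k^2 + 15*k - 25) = (k - 6)/(k^2 + 10*k + 25)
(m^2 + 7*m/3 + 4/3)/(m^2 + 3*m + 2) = (m + 4/3)/(m + 2)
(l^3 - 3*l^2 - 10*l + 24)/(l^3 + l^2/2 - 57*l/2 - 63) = 2*(l^2 - 6*l + 8)/(2*l^2 - 5*l - 42)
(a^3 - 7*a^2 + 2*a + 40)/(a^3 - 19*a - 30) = (a - 4)/(a + 3)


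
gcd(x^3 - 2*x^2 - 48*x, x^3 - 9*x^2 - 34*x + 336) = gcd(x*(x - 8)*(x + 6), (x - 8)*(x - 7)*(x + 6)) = x^2 - 2*x - 48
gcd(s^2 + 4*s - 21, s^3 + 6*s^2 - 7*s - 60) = s - 3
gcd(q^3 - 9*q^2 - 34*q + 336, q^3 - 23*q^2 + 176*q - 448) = q^2 - 15*q + 56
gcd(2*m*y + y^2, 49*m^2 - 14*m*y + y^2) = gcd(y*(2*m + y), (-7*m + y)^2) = 1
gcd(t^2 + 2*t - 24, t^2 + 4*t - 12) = t + 6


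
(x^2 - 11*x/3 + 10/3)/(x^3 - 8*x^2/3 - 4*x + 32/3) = (3*x - 5)/(3*x^2 - 2*x - 16)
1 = 1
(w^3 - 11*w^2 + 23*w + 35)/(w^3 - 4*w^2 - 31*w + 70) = (w^2 - 4*w - 5)/(w^2 + 3*w - 10)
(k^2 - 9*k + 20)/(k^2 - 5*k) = (k - 4)/k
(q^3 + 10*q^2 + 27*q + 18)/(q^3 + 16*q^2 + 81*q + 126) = (q + 1)/(q + 7)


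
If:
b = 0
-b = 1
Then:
No Solution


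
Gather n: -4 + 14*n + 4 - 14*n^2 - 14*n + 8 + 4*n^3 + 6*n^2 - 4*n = 4*n^3 - 8*n^2 - 4*n + 8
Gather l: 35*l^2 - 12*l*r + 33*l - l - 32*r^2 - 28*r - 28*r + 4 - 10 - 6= 35*l^2 + l*(32 - 12*r) - 32*r^2 - 56*r - 12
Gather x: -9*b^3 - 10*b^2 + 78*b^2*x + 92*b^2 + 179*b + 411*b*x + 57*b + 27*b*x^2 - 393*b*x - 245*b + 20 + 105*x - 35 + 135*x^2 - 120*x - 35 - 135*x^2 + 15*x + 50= -9*b^3 + 82*b^2 + 27*b*x^2 - 9*b + x*(78*b^2 + 18*b)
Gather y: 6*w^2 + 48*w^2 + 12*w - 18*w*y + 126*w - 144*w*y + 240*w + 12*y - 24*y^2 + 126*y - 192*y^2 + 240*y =54*w^2 + 378*w - 216*y^2 + y*(378 - 162*w)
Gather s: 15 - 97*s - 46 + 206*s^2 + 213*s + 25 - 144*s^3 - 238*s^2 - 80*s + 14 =-144*s^3 - 32*s^2 + 36*s + 8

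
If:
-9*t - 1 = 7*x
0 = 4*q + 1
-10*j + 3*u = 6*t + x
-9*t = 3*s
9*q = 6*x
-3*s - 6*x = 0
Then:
No Solution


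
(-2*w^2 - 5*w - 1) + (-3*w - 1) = -2*w^2 - 8*w - 2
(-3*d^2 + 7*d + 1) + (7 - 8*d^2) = -11*d^2 + 7*d + 8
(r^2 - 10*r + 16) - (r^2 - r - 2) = 18 - 9*r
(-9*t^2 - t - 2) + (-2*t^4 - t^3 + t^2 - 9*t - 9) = -2*t^4 - t^3 - 8*t^2 - 10*t - 11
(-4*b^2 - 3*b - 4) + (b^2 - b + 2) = -3*b^2 - 4*b - 2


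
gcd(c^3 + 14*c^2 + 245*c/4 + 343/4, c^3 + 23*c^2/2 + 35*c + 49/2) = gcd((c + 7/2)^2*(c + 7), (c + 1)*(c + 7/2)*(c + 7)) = c^2 + 21*c/2 + 49/2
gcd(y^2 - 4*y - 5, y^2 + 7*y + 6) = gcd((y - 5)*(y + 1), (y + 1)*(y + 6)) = y + 1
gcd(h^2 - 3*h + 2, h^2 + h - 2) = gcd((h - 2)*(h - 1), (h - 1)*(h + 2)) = h - 1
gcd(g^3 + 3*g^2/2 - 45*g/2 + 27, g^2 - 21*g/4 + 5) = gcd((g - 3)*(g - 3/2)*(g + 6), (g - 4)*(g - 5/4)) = 1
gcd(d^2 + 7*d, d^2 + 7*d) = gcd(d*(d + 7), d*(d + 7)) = d^2 + 7*d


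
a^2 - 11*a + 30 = (a - 6)*(a - 5)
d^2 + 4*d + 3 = (d + 1)*(d + 3)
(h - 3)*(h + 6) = h^2 + 3*h - 18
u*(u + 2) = u^2 + 2*u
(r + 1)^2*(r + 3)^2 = r^4 + 8*r^3 + 22*r^2 + 24*r + 9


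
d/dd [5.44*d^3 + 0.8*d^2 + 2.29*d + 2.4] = 16.32*d^2 + 1.6*d + 2.29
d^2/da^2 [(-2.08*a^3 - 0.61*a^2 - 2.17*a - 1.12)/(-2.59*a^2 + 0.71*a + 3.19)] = (-1.77635683940025e-15*a^4 + 67.824004*a^3 + 103.58367*a^2 + 222.212862*a + 22.221464)/(17.373979*a^6 - 14.288253*a^5 - 60.27966*a^4 + 34.838635*a^3 + 74.24406*a^2 - 21.675093*a - 32.461759)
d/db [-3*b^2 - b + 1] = -6*b - 1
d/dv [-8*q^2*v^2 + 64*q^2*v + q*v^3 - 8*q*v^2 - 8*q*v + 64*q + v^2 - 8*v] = -16*q^2*v + 64*q^2 + 3*q*v^2 - 16*q*v - 8*q + 2*v - 8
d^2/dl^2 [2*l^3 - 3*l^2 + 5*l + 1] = 12*l - 6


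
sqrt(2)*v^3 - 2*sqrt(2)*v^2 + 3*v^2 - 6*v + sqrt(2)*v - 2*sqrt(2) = (v - 2)*(v + sqrt(2))*(sqrt(2)*v + 1)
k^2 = k^2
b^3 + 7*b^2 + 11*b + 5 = (b + 1)^2*(b + 5)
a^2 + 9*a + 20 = (a + 4)*(a + 5)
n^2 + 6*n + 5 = (n + 1)*(n + 5)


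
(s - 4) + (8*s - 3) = 9*s - 7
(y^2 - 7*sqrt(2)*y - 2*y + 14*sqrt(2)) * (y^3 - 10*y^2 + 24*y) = y^5 - 12*y^4 - 7*sqrt(2)*y^4 + 44*y^3 + 84*sqrt(2)*y^3 - 308*sqrt(2)*y^2 - 48*y^2 + 336*sqrt(2)*y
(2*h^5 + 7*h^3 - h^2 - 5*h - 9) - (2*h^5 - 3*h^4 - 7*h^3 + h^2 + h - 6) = 3*h^4 + 14*h^3 - 2*h^2 - 6*h - 3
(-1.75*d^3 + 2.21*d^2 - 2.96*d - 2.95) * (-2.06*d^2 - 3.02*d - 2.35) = 3.605*d^5 + 0.7324*d^4 + 3.5359*d^3 + 9.8227*d^2 + 15.865*d + 6.9325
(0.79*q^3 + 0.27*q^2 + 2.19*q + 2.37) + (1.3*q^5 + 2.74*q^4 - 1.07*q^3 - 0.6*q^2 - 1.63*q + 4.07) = 1.3*q^5 + 2.74*q^4 - 0.28*q^3 - 0.33*q^2 + 0.56*q + 6.44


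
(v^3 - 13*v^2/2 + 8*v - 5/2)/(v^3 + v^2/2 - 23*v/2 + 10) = (2*v^2 - 11*v + 5)/(2*v^2 + 3*v - 20)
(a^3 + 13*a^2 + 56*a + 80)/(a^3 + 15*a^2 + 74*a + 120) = (a + 4)/(a + 6)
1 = 1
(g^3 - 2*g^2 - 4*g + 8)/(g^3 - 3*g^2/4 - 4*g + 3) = 4*(g - 2)/(4*g - 3)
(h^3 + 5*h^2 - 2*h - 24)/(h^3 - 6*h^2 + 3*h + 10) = (h^2 + 7*h + 12)/(h^2 - 4*h - 5)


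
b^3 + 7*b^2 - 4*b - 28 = (b - 2)*(b + 2)*(b + 7)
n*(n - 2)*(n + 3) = n^3 + n^2 - 6*n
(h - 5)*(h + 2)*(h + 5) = h^3 + 2*h^2 - 25*h - 50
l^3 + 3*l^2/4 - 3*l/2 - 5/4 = (l - 5/4)*(l + 1)^2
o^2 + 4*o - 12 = (o - 2)*(o + 6)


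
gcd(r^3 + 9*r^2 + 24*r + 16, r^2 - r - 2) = r + 1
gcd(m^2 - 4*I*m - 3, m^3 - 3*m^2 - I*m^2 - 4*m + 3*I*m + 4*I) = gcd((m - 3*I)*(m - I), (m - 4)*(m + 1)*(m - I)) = m - I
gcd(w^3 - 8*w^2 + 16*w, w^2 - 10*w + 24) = w - 4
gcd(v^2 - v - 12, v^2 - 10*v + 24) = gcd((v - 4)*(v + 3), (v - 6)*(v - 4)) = v - 4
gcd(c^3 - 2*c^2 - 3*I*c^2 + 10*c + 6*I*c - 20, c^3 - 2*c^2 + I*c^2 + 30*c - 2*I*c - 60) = c^2 + c*(-2 - 5*I) + 10*I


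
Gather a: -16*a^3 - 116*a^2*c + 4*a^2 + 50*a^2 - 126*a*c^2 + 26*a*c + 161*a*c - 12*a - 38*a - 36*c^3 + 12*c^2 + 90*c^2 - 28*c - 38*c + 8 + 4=-16*a^3 + a^2*(54 - 116*c) + a*(-126*c^2 + 187*c - 50) - 36*c^3 + 102*c^2 - 66*c + 12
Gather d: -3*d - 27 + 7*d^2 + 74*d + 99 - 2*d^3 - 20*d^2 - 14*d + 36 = -2*d^3 - 13*d^2 + 57*d + 108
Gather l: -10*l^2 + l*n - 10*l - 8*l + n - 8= -10*l^2 + l*(n - 18) + n - 8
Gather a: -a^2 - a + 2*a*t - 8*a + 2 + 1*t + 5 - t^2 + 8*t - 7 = -a^2 + a*(2*t - 9) - t^2 + 9*t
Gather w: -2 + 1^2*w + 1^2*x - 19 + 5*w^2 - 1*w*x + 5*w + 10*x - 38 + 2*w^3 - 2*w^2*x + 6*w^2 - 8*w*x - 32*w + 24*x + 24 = 2*w^3 + w^2*(11 - 2*x) + w*(-9*x - 26) + 35*x - 35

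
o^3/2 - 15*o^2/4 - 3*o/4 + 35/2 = (o/2 + 1)*(o - 7)*(o - 5/2)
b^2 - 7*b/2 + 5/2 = (b - 5/2)*(b - 1)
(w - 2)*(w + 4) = w^2 + 2*w - 8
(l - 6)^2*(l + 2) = l^3 - 10*l^2 + 12*l + 72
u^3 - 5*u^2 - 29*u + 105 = (u - 7)*(u - 3)*(u + 5)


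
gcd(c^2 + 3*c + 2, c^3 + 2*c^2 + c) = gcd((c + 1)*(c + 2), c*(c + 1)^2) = c + 1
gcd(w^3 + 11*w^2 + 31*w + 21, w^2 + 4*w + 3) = w^2 + 4*w + 3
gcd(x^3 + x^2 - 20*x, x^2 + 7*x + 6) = 1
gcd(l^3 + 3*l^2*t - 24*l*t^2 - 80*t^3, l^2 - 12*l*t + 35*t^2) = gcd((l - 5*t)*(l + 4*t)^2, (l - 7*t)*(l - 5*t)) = -l + 5*t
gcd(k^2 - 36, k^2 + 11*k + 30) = k + 6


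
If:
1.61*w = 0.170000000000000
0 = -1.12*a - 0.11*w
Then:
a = -0.01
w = 0.11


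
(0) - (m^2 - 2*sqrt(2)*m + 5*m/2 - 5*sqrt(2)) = -m^2 - 5*m/2 + 2*sqrt(2)*m + 5*sqrt(2)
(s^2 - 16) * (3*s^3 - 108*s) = 3*s^5 - 156*s^3 + 1728*s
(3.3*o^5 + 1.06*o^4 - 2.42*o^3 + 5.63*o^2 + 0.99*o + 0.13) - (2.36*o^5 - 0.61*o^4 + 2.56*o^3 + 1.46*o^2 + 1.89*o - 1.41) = 0.94*o^5 + 1.67*o^4 - 4.98*o^3 + 4.17*o^2 - 0.9*o + 1.54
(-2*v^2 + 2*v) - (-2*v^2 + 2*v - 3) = 3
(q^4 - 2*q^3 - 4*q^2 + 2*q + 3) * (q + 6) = q^5 + 4*q^4 - 16*q^3 - 22*q^2 + 15*q + 18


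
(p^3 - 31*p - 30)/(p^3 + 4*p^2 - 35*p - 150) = (p + 1)/(p + 5)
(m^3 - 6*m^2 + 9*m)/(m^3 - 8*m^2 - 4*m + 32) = m*(m^2 - 6*m + 9)/(m^3 - 8*m^2 - 4*m + 32)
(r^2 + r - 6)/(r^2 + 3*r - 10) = (r + 3)/(r + 5)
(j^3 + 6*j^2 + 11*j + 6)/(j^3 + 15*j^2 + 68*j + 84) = (j^2 + 4*j + 3)/(j^2 + 13*j + 42)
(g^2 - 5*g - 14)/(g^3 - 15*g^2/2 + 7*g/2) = 2*(g + 2)/(g*(2*g - 1))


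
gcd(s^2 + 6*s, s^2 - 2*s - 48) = s + 6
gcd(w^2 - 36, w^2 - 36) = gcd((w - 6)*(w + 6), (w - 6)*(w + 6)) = w^2 - 36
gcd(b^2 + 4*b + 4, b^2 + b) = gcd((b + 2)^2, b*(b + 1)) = 1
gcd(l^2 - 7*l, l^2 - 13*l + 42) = l - 7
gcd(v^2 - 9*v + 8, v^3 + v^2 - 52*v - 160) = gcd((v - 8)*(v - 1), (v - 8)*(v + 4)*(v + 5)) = v - 8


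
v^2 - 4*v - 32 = (v - 8)*(v + 4)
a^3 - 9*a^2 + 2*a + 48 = (a - 8)*(a - 3)*(a + 2)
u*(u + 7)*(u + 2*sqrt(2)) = u^3 + 2*sqrt(2)*u^2 + 7*u^2 + 14*sqrt(2)*u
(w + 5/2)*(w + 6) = w^2 + 17*w/2 + 15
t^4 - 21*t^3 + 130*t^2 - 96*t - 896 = (t - 8)^2*(t - 7)*(t + 2)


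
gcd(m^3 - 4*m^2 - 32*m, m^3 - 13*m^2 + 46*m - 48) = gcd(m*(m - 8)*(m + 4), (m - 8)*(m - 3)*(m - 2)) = m - 8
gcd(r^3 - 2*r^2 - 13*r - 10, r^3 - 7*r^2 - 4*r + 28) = r + 2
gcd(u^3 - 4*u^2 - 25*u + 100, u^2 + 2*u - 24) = u - 4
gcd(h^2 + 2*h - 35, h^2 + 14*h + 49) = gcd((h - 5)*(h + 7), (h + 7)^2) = h + 7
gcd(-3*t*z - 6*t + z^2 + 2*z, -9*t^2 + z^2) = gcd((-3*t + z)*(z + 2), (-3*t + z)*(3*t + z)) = -3*t + z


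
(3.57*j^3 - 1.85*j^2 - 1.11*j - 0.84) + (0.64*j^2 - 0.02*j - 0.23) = 3.57*j^3 - 1.21*j^2 - 1.13*j - 1.07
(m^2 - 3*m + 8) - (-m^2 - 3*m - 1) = 2*m^2 + 9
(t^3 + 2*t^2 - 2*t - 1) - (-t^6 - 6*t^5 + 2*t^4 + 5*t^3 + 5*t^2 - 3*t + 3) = t^6 + 6*t^5 - 2*t^4 - 4*t^3 - 3*t^2 + t - 4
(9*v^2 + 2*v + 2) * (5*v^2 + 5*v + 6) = 45*v^4 + 55*v^3 + 74*v^2 + 22*v + 12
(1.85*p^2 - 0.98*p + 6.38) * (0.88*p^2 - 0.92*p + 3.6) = 1.628*p^4 - 2.5644*p^3 + 13.176*p^2 - 9.3976*p + 22.968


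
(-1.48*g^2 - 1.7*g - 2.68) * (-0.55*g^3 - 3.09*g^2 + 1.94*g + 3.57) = 0.814*g^5 + 5.5082*g^4 + 3.8558*g^3 - 0.3004*g^2 - 11.2682*g - 9.5676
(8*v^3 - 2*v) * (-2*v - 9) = -16*v^4 - 72*v^3 + 4*v^2 + 18*v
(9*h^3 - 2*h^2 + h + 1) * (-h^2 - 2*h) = -9*h^5 - 16*h^4 + 3*h^3 - 3*h^2 - 2*h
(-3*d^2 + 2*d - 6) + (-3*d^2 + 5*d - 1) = -6*d^2 + 7*d - 7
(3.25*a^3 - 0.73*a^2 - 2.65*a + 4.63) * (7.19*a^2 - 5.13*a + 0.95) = 23.3675*a^5 - 21.9212*a^4 - 12.2211*a^3 + 46.1907*a^2 - 26.2694*a + 4.3985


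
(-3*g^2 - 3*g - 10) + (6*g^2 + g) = 3*g^2 - 2*g - 10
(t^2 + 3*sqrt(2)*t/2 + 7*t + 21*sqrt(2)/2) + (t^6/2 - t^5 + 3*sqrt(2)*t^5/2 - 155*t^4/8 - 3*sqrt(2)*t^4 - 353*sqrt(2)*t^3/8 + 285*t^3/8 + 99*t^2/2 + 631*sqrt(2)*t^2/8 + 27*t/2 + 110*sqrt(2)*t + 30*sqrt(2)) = t^6/2 - t^5 + 3*sqrt(2)*t^5/2 - 155*t^4/8 - 3*sqrt(2)*t^4 - 353*sqrt(2)*t^3/8 + 285*t^3/8 + 101*t^2/2 + 631*sqrt(2)*t^2/8 + 41*t/2 + 223*sqrt(2)*t/2 + 81*sqrt(2)/2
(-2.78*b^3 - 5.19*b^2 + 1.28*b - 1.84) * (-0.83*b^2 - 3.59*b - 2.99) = 2.3074*b^5 + 14.2879*b^4 + 25.8819*b^3 + 12.4501*b^2 + 2.7784*b + 5.5016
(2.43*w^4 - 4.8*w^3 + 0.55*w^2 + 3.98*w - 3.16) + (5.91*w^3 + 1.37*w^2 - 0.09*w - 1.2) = 2.43*w^4 + 1.11*w^3 + 1.92*w^2 + 3.89*w - 4.36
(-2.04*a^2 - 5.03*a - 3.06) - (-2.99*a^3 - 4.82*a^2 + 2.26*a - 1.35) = 2.99*a^3 + 2.78*a^2 - 7.29*a - 1.71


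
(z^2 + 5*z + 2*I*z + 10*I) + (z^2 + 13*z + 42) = 2*z^2 + 18*z + 2*I*z + 42 + 10*I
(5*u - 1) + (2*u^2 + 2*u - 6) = 2*u^2 + 7*u - 7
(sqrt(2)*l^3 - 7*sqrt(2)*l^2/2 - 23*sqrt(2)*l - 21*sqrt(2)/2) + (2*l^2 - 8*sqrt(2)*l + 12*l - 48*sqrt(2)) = sqrt(2)*l^3 - 7*sqrt(2)*l^2/2 + 2*l^2 - 31*sqrt(2)*l + 12*l - 117*sqrt(2)/2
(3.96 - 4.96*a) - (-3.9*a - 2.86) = 6.82 - 1.06*a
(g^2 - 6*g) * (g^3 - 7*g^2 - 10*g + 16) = g^5 - 13*g^4 + 32*g^3 + 76*g^2 - 96*g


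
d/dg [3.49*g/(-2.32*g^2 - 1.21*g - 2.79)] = (8.0968*g^2 + 4.2229*g + 9.7371)*(-2.32*g^2 + g*(4.64*g + 1.21) - 1.21*g - 2.79)/(2.32*g^2 + 1.21*g + 2.79)^3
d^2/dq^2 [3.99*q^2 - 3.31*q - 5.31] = 7.98000000000000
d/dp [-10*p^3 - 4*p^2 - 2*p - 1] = -30*p^2 - 8*p - 2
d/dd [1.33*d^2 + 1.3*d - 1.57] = 2.66*d + 1.3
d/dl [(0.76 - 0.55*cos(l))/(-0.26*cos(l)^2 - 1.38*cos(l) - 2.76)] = (0.143*cos(l)^2 - 0.3952*cos(l) - 2.5668)*sin(l)/(0.0676*cos(l)^4 + 0.7176*cos(l)^3 + 3.3396*cos(l)^2 + 7.6176*cos(l) + 7.6176)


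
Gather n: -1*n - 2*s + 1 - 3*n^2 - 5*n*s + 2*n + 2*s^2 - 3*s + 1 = -3*n^2 + n*(1 - 5*s) + 2*s^2 - 5*s + 2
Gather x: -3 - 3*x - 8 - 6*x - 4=-9*x - 15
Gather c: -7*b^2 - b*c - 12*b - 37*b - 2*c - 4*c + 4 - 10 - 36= -7*b^2 - 49*b + c*(-b - 6) - 42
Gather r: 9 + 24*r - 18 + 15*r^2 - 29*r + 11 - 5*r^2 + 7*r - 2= 10*r^2 + 2*r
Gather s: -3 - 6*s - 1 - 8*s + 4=-14*s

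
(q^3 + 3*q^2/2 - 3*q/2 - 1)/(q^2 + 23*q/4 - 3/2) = 2*(2*q^3 + 3*q^2 - 3*q - 2)/(4*q^2 + 23*q - 6)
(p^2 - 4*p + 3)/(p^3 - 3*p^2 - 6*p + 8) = (p - 3)/(p^2 - 2*p - 8)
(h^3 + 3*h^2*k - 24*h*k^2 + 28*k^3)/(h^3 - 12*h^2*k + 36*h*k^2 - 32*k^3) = (h + 7*k)/(h - 8*k)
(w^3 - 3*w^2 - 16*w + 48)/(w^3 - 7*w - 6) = (w^2 - 16)/(w^2 + 3*w + 2)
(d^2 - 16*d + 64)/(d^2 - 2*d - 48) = (d - 8)/(d + 6)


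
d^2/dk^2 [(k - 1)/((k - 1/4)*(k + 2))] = 8*(16*k^3 - 48*k^2 - 60*k - 43)/(64*k^6 + 336*k^5 + 492*k^4 + 7*k^3 - 246*k^2 + 84*k - 8)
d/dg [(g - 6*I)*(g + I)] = 2*g - 5*I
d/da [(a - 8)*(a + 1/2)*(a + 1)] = 3*a^2 - 13*a - 23/2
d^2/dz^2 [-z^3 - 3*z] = -6*z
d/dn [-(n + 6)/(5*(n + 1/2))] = 22/(5*(4*n^2 + 4*n + 1))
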